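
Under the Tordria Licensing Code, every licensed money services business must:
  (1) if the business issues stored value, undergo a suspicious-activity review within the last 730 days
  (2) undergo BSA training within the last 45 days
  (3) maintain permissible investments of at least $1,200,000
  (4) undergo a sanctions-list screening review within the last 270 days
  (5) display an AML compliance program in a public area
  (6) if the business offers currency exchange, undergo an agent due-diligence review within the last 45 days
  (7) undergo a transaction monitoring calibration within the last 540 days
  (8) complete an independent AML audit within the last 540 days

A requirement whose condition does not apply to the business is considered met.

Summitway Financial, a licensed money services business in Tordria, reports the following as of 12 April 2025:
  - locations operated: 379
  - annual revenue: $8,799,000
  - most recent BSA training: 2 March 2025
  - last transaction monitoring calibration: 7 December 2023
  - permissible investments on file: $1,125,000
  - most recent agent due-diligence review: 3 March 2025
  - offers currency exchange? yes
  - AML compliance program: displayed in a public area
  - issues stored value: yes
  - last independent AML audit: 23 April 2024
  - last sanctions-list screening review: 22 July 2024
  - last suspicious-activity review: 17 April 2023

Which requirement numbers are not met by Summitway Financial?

1. condition 'issues stored value' holds; suspicious-activity review 726 days ago vs limit 730 → met
2. BSA training 41 days ago vs limit 45 → met
3. permissible investments $1,125,000 < $1,200,000 → not met
4. sanctions-list screening review 264 days ago vs limit 270 → met
5. AML compliance program present → met
6. condition 'offers currency exchange' holds; agent due-diligence review 40 days ago vs limit 45 → met
7. transaction monitoring calibration 492 days ago vs limit 540 → met
8. independent AML audit 354 days ago vs limit 540 → met
Not met: 3

3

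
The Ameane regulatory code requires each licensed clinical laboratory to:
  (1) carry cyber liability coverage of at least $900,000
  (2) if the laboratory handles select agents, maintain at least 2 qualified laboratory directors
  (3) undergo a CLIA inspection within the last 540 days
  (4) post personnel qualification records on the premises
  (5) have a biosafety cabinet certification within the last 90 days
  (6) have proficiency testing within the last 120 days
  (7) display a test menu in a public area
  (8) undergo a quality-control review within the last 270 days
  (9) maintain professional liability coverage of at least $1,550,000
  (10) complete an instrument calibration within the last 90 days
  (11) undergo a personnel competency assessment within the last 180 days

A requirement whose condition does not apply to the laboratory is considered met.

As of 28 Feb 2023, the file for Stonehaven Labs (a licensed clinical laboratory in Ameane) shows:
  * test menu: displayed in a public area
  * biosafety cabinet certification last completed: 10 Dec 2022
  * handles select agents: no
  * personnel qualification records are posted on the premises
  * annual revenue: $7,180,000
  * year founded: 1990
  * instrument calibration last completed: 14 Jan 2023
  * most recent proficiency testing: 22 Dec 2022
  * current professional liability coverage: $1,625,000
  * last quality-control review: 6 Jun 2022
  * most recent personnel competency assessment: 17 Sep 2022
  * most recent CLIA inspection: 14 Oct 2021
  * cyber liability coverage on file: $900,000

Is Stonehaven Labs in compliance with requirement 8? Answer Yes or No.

8. quality-control review 267 days ago vs limit 270 → met

Yes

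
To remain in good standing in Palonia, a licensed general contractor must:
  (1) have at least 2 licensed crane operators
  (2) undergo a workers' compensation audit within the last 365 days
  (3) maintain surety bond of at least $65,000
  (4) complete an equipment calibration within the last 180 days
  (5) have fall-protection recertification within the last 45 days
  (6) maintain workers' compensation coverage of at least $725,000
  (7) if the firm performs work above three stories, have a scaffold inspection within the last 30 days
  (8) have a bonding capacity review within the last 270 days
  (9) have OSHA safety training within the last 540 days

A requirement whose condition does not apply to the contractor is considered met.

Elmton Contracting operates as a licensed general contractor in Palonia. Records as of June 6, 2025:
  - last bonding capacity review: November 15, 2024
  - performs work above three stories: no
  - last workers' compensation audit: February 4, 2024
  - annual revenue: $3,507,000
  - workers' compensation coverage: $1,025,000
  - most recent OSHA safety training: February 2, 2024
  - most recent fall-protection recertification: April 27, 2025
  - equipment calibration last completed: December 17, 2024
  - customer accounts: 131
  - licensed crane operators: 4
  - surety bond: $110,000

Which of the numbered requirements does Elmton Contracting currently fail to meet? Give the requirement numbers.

2

1. licensed crane operators 4 ≥ 2 → met
2. workers' compensation audit 488 days ago vs limit 365 → not met
3. surety bond $110,000 ≥ $65,000 → met
4. equipment calibration 171 days ago vs limit 180 → met
5. fall-protection recertification 40 days ago vs limit 45 → met
6. workers' compensation coverage $1,025,000 ≥ $725,000 → met
7. condition 'performs work above three stories' does not hold → requirement n/a → met
8. bonding capacity review 203 days ago vs limit 270 → met
9. OSHA safety training 490 days ago vs limit 540 → met
Not met: 2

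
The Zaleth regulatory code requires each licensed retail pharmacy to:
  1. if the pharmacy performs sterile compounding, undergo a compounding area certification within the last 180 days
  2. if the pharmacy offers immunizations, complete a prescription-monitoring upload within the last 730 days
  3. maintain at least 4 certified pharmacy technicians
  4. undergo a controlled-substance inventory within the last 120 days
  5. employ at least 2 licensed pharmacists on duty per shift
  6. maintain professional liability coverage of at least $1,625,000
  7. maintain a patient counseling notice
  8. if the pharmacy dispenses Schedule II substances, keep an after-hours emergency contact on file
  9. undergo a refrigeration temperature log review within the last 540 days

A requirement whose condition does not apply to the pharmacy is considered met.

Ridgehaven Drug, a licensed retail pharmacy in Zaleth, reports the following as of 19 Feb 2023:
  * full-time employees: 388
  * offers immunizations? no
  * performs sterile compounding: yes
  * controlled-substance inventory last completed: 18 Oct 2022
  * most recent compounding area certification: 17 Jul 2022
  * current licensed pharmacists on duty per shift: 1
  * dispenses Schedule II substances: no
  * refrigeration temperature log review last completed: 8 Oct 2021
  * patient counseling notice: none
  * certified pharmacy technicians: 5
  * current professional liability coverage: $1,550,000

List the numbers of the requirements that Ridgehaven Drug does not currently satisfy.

1, 4, 5, 6, 7

1. condition 'performs sterile compounding' holds; compounding area certification 217 days ago vs limit 180 → not met
2. condition 'offers immunizations' does not hold → requirement n/a → met
3. certified pharmacy technicians 5 ≥ 4 → met
4. controlled-substance inventory 124 days ago vs limit 120 → not met
5. licensed pharmacists on duty per shift 1 < 2 → not met
6. professional liability coverage $1,550,000 < $1,625,000 → not met
7. patient counseling notice absent → not met
8. condition 'dispenses Schedule II substances' does not hold → requirement n/a → met
9. refrigeration temperature log review 499 days ago vs limit 540 → met
Not met: 1, 4, 5, 6, 7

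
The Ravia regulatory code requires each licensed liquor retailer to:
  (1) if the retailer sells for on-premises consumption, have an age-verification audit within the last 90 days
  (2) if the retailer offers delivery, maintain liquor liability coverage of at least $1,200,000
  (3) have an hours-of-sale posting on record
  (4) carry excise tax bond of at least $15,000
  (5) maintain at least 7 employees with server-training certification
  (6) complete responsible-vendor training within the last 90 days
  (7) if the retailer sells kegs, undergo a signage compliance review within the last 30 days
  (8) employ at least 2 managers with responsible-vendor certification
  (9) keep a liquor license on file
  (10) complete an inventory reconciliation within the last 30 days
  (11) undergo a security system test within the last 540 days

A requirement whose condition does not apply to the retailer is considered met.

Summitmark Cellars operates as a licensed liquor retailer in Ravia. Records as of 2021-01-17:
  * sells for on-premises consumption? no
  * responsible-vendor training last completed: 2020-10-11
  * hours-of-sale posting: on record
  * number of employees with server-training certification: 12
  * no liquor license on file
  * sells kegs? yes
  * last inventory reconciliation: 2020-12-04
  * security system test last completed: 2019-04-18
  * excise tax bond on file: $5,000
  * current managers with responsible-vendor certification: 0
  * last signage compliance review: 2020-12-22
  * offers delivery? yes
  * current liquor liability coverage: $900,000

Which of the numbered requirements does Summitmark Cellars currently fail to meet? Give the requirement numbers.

2, 4, 6, 8, 9, 10, 11

1. condition 'sells for on-premises consumption' does not hold → requirement n/a → met
2. condition 'offers delivery' holds; liquor liability coverage $900,000 < $1,200,000 → not met
3. hours-of-sale posting present → met
4. excise tax bond $5,000 < $15,000 → not met
5. employees with server-training certification 12 ≥ 7 → met
6. responsible-vendor training 98 days ago vs limit 90 → not met
7. condition 'sells kegs' holds; signage compliance review 26 days ago vs limit 30 → met
8. managers with responsible-vendor certification 0 < 2 → not met
9. liquor license absent → not met
10. inventory reconciliation 44 days ago vs limit 30 → not met
11. security system test 640 days ago vs limit 540 → not met
Not met: 2, 4, 6, 8, 9, 10, 11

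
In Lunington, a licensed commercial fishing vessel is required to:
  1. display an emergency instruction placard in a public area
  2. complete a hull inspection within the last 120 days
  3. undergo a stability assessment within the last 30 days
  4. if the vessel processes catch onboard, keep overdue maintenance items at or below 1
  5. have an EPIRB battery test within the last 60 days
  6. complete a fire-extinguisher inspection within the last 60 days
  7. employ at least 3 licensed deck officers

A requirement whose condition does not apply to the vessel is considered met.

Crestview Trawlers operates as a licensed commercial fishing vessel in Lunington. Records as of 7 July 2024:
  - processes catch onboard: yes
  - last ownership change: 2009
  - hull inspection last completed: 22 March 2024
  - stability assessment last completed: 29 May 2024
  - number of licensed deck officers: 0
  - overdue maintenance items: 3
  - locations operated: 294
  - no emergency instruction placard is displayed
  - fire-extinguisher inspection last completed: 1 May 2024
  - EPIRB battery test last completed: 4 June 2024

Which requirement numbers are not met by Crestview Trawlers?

1, 3, 4, 6, 7

1. emergency instruction placard absent → not met
2. hull inspection 107 days ago vs limit 120 → met
3. stability assessment 39 days ago vs limit 30 → not met
4. condition 'processes catch onboard' holds; overdue maintenance items 3 > 1 → not met
5. EPIRB battery test 33 days ago vs limit 60 → met
6. fire-extinguisher inspection 67 days ago vs limit 60 → not met
7. licensed deck officers 0 < 3 → not met
Not met: 1, 3, 4, 6, 7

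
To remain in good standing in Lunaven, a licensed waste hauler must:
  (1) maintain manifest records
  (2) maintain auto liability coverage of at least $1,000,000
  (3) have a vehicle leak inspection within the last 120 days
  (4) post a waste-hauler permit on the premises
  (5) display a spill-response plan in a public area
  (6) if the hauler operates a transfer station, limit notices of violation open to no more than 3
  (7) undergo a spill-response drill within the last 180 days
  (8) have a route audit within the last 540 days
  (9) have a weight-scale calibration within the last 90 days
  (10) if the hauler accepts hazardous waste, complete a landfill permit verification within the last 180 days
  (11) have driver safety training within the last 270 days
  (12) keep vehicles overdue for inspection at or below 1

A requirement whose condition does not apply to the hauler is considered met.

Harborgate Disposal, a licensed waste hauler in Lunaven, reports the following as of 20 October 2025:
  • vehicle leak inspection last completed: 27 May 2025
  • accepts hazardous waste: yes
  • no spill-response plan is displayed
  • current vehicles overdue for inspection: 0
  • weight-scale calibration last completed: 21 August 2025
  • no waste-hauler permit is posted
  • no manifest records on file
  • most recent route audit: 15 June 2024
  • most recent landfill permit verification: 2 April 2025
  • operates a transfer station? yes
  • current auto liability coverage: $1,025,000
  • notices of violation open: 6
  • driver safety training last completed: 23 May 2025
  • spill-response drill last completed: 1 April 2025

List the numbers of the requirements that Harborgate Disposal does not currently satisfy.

1. manifest records absent → not met
2. auto liability coverage $1,025,000 ≥ $1,000,000 → met
3. vehicle leak inspection 146 days ago vs limit 120 → not met
4. waste-hauler permit absent → not met
5. spill-response plan absent → not met
6. condition 'operates a transfer station' holds; notices of violation open 6 > 3 → not met
7. spill-response drill 202 days ago vs limit 180 → not met
8. route audit 492 days ago vs limit 540 → met
9. weight-scale calibration 60 days ago vs limit 90 → met
10. condition 'accepts hazardous waste' holds; landfill permit verification 201 days ago vs limit 180 → not met
11. driver safety training 150 days ago vs limit 270 → met
12. vehicles overdue for inspection 0 ≤ 1 → met
Not met: 1, 3, 4, 5, 6, 7, 10

1, 3, 4, 5, 6, 7, 10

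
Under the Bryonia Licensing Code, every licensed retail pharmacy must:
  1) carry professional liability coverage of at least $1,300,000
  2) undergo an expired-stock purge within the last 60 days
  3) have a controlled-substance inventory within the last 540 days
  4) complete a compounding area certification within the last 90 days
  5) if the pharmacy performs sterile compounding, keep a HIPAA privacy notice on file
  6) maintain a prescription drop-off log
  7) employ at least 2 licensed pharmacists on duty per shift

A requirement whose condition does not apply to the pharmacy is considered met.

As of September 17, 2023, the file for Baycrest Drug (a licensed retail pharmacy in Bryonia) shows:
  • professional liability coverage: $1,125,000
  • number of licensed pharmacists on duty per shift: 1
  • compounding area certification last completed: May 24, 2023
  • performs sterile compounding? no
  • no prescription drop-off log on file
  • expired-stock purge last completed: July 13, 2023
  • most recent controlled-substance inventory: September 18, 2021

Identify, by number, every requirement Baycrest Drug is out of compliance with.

1, 2, 3, 4, 6, 7

1. professional liability coverage $1,125,000 < $1,300,000 → not met
2. expired-stock purge 66 days ago vs limit 60 → not met
3. controlled-substance inventory 729 days ago vs limit 540 → not met
4. compounding area certification 116 days ago vs limit 90 → not met
5. condition 'performs sterile compounding' does not hold → requirement n/a → met
6. prescription drop-off log absent → not met
7. licensed pharmacists on duty per shift 1 < 2 → not met
Not met: 1, 2, 3, 4, 6, 7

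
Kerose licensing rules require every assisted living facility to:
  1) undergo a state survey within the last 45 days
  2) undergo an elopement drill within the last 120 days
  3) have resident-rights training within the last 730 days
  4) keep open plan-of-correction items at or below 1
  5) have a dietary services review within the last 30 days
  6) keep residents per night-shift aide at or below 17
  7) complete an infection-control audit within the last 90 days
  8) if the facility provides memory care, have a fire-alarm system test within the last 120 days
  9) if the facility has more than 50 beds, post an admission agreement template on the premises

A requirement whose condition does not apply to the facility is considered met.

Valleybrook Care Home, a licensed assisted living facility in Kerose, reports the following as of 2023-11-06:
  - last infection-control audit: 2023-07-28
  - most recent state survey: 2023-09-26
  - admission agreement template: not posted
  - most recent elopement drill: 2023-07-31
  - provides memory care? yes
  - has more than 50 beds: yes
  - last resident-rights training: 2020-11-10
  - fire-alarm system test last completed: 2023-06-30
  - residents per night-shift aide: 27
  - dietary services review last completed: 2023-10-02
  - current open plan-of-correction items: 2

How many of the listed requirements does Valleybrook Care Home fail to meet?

7

1. state survey 41 days ago vs limit 45 → met
2. elopement drill 98 days ago vs limit 120 → met
3. resident-rights training 1091 days ago vs limit 730 → not met
4. open plan-of-correction items 2 > 1 → not met
5. dietary services review 35 days ago vs limit 30 → not met
6. residents per night-shift aide 27 > 17 → not met
7. infection-control audit 101 days ago vs limit 90 → not met
8. condition 'provides memory care' holds; fire-alarm system test 129 days ago vs limit 120 → not met
9. condition 'has more than 50 beds' holds; admission agreement template absent → not met
Not met: 7 of 9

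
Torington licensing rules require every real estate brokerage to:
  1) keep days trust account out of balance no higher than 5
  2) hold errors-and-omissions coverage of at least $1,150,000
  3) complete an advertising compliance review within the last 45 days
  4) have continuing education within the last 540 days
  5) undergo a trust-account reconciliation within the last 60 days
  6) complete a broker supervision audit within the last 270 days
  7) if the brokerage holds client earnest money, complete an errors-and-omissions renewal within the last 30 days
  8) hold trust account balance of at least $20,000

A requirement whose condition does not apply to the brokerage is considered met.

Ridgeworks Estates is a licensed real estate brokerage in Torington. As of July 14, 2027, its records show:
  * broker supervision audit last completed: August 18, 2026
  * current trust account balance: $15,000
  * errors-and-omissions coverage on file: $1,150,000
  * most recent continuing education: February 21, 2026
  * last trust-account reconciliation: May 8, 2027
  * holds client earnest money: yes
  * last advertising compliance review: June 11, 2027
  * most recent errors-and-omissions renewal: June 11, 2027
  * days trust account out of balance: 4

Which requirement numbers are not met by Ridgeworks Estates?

1. days trust account out of balance 4 ≤ 5 → met
2. errors-and-omissions coverage $1,150,000 ≥ $1,150,000 → met
3. advertising compliance review 33 days ago vs limit 45 → met
4. continuing education 508 days ago vs limit 540 → met
5. trust-account reconciliation 67 days ago vs limit 60 → not met
6. broker supervision audit 330 days ago vs limit 270 → not met
7. condition 'holds client earnest money' holds; errors-and-omissions renewal 33 days ago vs limit 30 → not met
8. trust account balance $15,000 < $20,000 → not met
Not met: 5, 6, 7, 8

5, 6, 7, 8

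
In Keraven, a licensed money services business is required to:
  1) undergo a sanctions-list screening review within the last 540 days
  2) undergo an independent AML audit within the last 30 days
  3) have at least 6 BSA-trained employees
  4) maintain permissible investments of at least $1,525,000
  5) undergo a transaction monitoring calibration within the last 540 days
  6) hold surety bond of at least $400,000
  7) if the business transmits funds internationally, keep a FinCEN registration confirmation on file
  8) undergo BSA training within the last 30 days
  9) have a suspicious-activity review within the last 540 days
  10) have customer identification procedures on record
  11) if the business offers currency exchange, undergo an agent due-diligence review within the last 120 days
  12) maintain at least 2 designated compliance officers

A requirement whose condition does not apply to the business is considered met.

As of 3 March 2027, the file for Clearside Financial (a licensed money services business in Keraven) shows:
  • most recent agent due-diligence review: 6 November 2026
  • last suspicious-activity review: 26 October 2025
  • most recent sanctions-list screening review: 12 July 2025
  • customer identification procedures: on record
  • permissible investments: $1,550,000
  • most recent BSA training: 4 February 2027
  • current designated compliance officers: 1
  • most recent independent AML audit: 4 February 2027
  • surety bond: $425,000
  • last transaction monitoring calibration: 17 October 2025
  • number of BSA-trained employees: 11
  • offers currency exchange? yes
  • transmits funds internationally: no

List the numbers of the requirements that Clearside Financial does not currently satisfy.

1, 12

1. sanctions-list screening review 599 days ago vs limit 540 → not met
2. independent AML audit 27 days ago vs limit 30 → met
3. BSA-trained employees 11 ≥ 6 → met
4. permissible investments $1,550,000 ≥ $1,525,000 → met
5. transaction monitoring calibration 502 days ago vs limit 540 → met
6. surety bond $425,000 ≥ $400,000 → met
7. condition 'transmits funds internationally' does not hold → requirement n/a → met
8. BSA training 27 days ago vs limit 30 → met
9. suspicious-activity review 493 days ago vs limit 540 → met
10. customer identification procedures present → met
11. condition 'offers currency exchange' holds; agent due-diligence review 117 days ago vs limit 120 → met
12. designated compliance officers 1 < 2 → not met
Not met: 1, 12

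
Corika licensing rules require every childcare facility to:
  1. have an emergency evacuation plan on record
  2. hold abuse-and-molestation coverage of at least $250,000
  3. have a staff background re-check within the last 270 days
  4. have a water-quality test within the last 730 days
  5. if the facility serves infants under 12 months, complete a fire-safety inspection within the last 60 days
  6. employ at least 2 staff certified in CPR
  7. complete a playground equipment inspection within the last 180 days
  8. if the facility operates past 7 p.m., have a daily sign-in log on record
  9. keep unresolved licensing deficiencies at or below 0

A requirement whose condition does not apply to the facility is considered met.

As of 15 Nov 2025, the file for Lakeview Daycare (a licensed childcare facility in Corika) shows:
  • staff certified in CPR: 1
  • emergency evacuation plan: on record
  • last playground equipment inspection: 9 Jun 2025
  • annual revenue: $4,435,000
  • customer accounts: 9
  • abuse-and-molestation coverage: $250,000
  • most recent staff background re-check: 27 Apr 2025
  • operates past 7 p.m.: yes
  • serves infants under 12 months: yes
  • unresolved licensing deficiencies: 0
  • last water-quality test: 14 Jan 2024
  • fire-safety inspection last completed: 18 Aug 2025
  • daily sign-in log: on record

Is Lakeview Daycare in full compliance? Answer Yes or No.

1. emergency evacuation plan present → met
2. abuse-and-molestation coverage $250,000 ≥ $250,000 → met
3. staff background re-check 202 days ago vs limit 270 → met
4. water-quality test 671 days ago vs limit 730 → met
5. condition 'serves infants under 12 months' holds; fire-safety inspection 89 days ago vs limit 60 → not met
6. staff certified in CPR 1 < 2 → not met
7. playground equipment inspection 159 days ago vs limit 180 → met
8. condition 'operates past 7 p.m.' holds; daily sign-in log present → met
9. unresolved licensing deficiencies 0 ≤ 0 → met
Not met: 5, 6

No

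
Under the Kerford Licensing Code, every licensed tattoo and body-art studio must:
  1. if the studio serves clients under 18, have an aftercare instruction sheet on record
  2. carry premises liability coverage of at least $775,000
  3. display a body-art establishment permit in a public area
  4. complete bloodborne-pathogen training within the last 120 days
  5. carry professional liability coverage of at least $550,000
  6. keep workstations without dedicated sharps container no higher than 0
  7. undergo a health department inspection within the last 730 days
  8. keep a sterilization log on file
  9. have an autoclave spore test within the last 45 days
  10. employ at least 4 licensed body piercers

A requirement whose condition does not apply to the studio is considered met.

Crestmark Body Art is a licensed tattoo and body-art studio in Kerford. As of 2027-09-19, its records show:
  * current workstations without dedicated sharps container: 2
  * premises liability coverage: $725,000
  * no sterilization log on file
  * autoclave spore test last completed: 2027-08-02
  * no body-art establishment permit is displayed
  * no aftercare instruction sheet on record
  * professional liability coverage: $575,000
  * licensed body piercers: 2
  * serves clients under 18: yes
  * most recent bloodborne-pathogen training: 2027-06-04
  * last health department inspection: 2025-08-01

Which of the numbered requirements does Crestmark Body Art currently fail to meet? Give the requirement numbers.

1, 2, 3, 6, 7, 8, 9, 10

1. condition 'serves clients under 18' holds; aftercare instruction sheet absent → not met
2. premises liability coverage $725,000 < $775,000 → not met
3. body-art establishment permit absent → not met
4. bloodborne-pathogen training 107 days ago vs limit 120 → met
5. professional liability coverage $575,000 ≥ $550,000 → met
6. workstations without dedicated sharps container 2 > 0 → not met
7. health department inspection 779 days ago vs limit 730 → not met
8. sterilization log absent → not met
9. autoclave spore test 48 days ago vs limit 45 → not met
10. licensed body piercers 2 < 4 → not met
Not met: 1, 2, 3, 6, 7, 8, 9, 10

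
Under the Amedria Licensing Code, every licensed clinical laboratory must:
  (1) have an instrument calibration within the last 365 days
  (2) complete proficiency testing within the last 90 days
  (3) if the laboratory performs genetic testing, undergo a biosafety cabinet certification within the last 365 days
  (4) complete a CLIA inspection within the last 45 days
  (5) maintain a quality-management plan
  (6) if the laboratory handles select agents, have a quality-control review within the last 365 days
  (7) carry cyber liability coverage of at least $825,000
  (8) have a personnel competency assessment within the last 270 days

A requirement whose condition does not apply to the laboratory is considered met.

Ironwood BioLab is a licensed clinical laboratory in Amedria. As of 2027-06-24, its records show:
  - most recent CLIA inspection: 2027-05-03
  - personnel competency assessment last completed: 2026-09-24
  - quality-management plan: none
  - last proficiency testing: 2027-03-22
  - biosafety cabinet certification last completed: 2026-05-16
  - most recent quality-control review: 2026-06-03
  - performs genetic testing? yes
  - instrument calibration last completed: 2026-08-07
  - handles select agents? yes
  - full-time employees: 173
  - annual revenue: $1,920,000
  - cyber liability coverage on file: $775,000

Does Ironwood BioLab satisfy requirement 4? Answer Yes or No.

4. CLIA inspection 52 days ago vs limit 45 → not met

No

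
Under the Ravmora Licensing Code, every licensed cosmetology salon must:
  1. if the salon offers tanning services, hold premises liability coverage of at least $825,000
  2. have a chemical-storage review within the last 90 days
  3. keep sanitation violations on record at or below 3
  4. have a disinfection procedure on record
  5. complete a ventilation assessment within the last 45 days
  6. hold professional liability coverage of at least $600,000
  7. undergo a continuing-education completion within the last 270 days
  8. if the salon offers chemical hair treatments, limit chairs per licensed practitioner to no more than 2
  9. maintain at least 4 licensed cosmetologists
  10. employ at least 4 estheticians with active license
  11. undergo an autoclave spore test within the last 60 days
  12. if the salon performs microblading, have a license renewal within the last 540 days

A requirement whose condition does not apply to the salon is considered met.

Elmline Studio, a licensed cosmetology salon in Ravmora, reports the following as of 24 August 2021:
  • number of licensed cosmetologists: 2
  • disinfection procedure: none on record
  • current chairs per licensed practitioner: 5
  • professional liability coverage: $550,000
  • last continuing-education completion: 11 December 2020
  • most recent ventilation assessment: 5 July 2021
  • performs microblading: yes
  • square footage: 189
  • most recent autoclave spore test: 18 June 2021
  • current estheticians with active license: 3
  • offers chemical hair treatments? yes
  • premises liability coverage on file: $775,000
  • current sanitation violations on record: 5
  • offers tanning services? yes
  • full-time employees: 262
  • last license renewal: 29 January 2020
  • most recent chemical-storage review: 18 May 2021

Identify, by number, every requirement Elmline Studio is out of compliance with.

1. condition 'offers tanning services' holds; premises liability coverage $775,000 < $825,000 → not met
2. chemical-storage review 98 days ago vs limit 90 → not met
3. sanitation violations on record 5 > 3 → not met
4. disinfection procedure absent → not met
5. ventilation assessment 50 days ago vs limit 45 → not met
6. professional liability coverage $550,000 < $600,000 → not met
7. continuing-education completion 256 days ago vs limit 270 → met
8. condition 'offers chemical hair treatments' holds; chairs per licensed practitioner 5 > 2 → not met
9. licensed cosmetologists 2 < 4 → not met
10. estheticians with active license 3 < 4 → not met
11. autoclave spore test 67 days ago vs limit 60 → not met
12. condition 'performs microblading' holds; license renewal 573 days ago vs limit 540 → not met
Not met: 1, 2, 3, 4, 5, 6, 8, 9, 10, 11, 12

1, 2, 3, 4, 5, 6, 8, 9, 10, 11, 12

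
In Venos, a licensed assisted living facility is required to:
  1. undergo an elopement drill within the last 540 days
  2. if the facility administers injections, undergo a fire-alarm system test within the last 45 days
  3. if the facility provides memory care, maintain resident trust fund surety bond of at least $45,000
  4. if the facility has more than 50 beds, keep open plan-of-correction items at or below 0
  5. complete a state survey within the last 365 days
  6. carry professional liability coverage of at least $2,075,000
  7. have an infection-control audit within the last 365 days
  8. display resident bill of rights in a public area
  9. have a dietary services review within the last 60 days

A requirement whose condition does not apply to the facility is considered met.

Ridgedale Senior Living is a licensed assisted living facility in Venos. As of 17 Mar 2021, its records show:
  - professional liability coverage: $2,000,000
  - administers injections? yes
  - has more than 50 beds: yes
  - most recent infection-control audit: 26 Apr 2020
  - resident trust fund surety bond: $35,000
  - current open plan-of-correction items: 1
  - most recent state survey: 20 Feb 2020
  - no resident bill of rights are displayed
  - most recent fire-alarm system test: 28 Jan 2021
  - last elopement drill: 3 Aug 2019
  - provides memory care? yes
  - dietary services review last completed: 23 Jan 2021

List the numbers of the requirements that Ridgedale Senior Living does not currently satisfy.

1, 2, 3, 4, 5, 6, 8

1. elopement drill 592 days ago vs limit 540 → not met
2. condition 'administers injections' holds; fire-alarm system test 48 days ago vs limit 45 → not met
3. condition 'provides memory care' holds; resident trust fund surety bond $35,000 < $45,000 → not met
4. condition 'has more than 50 beds' holds; open plan-of-correction items 1 > 0 → not met
5. state survey 391 days ago vs limit 365 → not met
6. professional liability coverage $2,000,000 < $2,075,000 → not met
7. infection-control audit 325 days ago vs limit 365 → met
8. resident bill of rights absent → not met
9. dietary services review 53 days ago vs limit 60 → met
Not met: 1, 2, 3, 4, 5, 6, 8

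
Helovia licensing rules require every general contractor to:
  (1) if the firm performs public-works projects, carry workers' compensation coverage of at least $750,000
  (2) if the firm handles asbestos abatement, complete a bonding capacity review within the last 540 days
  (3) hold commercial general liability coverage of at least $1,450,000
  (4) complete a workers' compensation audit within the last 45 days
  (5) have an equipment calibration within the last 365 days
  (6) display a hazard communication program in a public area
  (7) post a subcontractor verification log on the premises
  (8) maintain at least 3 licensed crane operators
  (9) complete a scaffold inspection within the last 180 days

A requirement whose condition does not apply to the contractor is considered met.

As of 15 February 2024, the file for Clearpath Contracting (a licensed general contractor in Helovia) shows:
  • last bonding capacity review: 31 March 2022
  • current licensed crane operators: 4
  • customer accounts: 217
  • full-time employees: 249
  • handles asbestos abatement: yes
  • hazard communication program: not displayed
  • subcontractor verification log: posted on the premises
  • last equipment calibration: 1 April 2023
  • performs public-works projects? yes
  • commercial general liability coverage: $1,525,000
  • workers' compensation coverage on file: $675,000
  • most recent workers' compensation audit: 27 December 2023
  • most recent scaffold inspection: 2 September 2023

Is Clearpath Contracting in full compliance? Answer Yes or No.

No

1. condition 'performs public-works projects' holds; workers' compensation coverage $675,000 < $750,000 → not met
2. condition 'handles asbestos abatement' holds; bonding capacity review 686 days ago vs limit 540 → not met
3. commercial general liability coverage $1,525,000 ≥ $1,450,000 → met
4. workers' compensation audit 50 days ago vs limit 45 → not met
5. equipment calibration 320 days ago vs limit 365 → met
6. hazard communication program absent → not met
7. subcontractor verification log present → met
8. licensed crane operators 4 ≥ 3 → met
9. scaffold inspection 166 days ago vs limit 180 → met
Not met: 1, 2, 4, 6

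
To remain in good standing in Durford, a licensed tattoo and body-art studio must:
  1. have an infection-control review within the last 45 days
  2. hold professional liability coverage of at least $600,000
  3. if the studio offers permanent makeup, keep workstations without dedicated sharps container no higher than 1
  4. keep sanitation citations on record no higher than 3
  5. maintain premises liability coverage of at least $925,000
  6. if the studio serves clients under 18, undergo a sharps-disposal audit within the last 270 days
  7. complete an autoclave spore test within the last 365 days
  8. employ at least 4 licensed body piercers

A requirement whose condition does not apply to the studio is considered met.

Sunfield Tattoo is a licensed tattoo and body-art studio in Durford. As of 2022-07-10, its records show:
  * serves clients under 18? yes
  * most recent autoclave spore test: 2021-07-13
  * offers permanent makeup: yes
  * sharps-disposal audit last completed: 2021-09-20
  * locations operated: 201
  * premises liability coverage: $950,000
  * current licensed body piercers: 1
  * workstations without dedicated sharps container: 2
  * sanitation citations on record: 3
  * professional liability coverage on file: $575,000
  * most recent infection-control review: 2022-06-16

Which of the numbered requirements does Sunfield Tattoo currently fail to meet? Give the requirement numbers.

2, 3, 6, 8

1. infection-control review 24 days ago vs limit 45 → met
2. professional liability coverage $575,000 < $600,000 → not met
3. condition 'offers permanent makeup' holds; workstations without dedicated sharps container 2 > 1 → not met
4. sanitation citations on record 3 ≤ 3 → met
5. premises liability coverage $950,000 ≥ $925,000 → met
6. condition 'serves clients under 18' holds; sharps-disposal audit 293 days ago vs limit 270 → not met
7. autoclave spore test 362 days ago vs limit 365 → met
8. licensed body piercers 1 < 4 → not met
Not met: 2, 3, 6, 8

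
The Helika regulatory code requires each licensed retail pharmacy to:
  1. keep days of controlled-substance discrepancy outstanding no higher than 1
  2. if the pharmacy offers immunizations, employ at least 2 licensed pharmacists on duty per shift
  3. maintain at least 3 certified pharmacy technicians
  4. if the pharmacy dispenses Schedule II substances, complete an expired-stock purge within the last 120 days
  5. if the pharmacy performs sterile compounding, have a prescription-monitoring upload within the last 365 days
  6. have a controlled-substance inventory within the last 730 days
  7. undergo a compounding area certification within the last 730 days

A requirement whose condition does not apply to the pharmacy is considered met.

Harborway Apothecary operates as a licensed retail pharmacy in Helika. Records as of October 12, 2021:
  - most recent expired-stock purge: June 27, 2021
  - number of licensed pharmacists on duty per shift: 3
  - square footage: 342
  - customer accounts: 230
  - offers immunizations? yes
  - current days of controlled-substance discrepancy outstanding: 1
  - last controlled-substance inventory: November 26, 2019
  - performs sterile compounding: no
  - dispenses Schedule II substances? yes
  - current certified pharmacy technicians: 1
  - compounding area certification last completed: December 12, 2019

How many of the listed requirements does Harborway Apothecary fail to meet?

1

1. days of controlled-substance discrepancy outstanding 1 ≤ 1 → met
2. condition 'offers immunizations' holds; licensed pharmacists on duty per shift 3 ≥ 2 → met
3. certified pharmacy technicians 1 < 3 → not met
4. condition 'dispenses Schedule II substances' holds; expired-stock purge 107 days ago vs limit 120 → met
5. condition 'performs sterile compounding' does not hold → requirement n/a → met
6. controlled-substance inventory 686 days ago vs limit 730 → met
7. compounding area certification 670 days ago vs limit 730 → met
Not met: 1 of 7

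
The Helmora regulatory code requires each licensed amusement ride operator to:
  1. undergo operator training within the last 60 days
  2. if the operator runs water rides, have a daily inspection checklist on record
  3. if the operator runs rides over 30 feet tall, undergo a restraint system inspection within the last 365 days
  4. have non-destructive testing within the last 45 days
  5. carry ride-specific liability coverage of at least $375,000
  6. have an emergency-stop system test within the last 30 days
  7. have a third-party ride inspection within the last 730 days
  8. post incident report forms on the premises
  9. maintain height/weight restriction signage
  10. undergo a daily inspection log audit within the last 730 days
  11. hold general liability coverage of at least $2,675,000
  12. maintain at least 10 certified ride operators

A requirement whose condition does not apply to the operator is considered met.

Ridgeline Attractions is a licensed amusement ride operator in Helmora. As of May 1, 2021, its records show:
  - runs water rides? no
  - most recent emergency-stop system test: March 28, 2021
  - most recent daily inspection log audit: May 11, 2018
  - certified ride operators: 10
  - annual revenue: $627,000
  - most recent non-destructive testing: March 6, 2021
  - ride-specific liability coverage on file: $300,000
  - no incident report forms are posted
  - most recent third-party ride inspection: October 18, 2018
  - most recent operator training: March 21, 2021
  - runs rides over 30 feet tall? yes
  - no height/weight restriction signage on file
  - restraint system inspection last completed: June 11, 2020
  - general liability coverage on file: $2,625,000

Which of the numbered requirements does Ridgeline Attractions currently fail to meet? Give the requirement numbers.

1. operator training 41 days ago vs limit 60 → met
2. condition 'runs water rides' does not hold → requirement n/a → met
3. condition 'runs rides over 30 feet tall' holds; restraint system inspection 324 days ago vs limit 365 → met
4. non-destructive testing 56 days ago vs limit 45 → not met
5. ride-specific liability coverage $300,000 < $375,000 → not met
6. emergency-stop system test 34 days ago vs limit 30 → not met
7. third-party ride inspection 926 days ago vs limit 730 → not met
8. incident report forms absent → not met
9. height/weight restriction signage absent → not met
10. daily inspection log audit 1086 days ago vs limit 730 → not met
11. general liability coverage $2,625,000 < $2,675,000 → not met
12. certified ride operators 10 ≥ 10 → met
Not met: 4, 5, 6, 7, 8, 9, 10, 11

4, 5, 6, 7, 8, 9, 10, 11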